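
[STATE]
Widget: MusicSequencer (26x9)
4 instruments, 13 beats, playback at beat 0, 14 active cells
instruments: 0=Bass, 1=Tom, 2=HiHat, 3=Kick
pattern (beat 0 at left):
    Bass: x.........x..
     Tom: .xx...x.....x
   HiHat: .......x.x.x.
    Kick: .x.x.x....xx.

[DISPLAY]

      ▼123456789012       
  Bass█·········█··       
   Tom·██···█·····█       
 HiHat·······█·█·█·       
  Kick·█·█·█····██·       
                          
                          
                          
                          


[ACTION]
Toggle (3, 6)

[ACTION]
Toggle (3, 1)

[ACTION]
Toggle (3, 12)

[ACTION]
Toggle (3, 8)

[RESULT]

      ▼123456789012       
  Bass█·········█··       
   Tom·██···█·····█       
 HiHat·······█·█·█·       
  Kick···█·██·█·███       
                          
                          
                          
                          


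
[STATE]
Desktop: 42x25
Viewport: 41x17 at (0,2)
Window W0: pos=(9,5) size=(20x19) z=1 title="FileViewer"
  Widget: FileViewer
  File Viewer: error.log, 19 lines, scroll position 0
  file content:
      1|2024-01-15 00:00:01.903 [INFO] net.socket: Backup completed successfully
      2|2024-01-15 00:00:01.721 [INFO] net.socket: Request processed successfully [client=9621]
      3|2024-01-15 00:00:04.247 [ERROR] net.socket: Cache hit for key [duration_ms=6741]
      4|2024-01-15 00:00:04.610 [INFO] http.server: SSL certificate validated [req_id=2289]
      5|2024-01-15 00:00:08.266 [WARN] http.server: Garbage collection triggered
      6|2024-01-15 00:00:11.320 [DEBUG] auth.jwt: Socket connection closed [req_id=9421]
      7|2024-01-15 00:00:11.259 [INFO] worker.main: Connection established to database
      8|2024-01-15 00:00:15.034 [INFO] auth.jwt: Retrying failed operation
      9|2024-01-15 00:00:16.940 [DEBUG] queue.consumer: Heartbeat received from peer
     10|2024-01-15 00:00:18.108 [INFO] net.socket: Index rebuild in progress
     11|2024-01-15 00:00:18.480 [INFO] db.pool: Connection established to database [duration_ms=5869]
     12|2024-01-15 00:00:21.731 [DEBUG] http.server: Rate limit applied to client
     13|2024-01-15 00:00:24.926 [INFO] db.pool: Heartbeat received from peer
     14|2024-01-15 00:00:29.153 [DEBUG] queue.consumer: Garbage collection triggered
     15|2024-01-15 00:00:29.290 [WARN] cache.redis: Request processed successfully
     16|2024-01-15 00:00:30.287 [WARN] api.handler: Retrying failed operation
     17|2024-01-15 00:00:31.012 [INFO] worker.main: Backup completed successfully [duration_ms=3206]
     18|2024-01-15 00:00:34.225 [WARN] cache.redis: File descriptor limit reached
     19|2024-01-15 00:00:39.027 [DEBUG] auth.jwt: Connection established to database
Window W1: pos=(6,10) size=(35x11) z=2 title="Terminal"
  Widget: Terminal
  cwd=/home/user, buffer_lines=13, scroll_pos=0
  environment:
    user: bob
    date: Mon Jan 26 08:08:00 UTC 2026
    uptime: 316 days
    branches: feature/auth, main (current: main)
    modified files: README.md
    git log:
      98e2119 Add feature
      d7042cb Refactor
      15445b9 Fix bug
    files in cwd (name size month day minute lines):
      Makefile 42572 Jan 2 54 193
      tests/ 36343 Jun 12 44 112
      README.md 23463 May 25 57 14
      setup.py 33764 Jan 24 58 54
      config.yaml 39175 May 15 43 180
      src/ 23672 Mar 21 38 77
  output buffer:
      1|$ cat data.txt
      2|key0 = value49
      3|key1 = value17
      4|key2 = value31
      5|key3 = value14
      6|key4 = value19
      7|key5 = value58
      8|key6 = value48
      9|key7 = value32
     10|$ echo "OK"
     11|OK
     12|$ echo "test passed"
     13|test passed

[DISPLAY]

                                         
                                         
                                         
         ┏━━━━━━━━━━━━━━━━━━┓            
         ┃ FileViewer       ┃            
         ┠──────────────────┨            
         ┃2024-01-15 00:00:▲┃            
         ┃2024-01-15 00:00:█┃            
      ┏━━━━━━━━━━━━━━━━━━━━━━━━━━━━━━━━━┓
      ┃ Terminal                        ┃
      ┠─────────────────────────────────┨
      ┃$ cat data.txt                   ┃
      ┃key0 = value49                   ┃
      ┃key1 = value17                   ┃
      ┃key2 = value31                   ┃
      ┃key3 = value14                   ┃
      ┃key4 = value19                   ┃


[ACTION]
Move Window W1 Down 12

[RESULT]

                                         
                                         
                                         
         ┏━━━━━━━━━━━━━━━━━━┓            
         ┃ FileViewer       ┃            
         ┠──────────────────┨            
         ┃2024-01-15 00:00:▲┃            
         ┃2024-01-15 00:00:█┃            
         ┃2024-01-15 00:00:░┃            
         ┃2024-01-15 00:00:░┃            
         ┃2024-01-15 00:00:░┃            
         ┃2024-01-15 00:00:░┃            
      ┏━━━━━━━━━━━━━━━━━━━━━━━━━━━━━━━━━┓
      ┃ Terminal                        ┃
      ┠─────────────────────────────────┨
      ┃$ cat data.txt                   ┃
      ┃key0 = value49                   ┃


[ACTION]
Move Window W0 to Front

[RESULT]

                                         
                                         
                                         
         ┏━━━━━━━━━━━━━━━━━━┓            
         ┃ FileViewer       ┃            
         ┠──────────────────┨            
         ┃2024-01-15 00:00:▲┃            
         ┃2024-01-15 00:00:█┃            
         ┃2024-01-15 00:00:░┃            
         ┃2024-01-15 00:00:░┃            
         ┃2024-01-15 00:00:░┃            
         ┃2024-01-15 00:00:░┃            
      ┏━━┃2024-01-15 00:00:░┃━━━━━━━━━━━┓
      ┃ T┃2024-01-15 00:00:░┃           ┃
      ┠──┃2024-01-15 00:00:░┃───────────┨
      ┃$ ┃2024-01-15 00:00:░┃           ┃
      ┃ke┃2024-01-15 00:00:░┃           ┃


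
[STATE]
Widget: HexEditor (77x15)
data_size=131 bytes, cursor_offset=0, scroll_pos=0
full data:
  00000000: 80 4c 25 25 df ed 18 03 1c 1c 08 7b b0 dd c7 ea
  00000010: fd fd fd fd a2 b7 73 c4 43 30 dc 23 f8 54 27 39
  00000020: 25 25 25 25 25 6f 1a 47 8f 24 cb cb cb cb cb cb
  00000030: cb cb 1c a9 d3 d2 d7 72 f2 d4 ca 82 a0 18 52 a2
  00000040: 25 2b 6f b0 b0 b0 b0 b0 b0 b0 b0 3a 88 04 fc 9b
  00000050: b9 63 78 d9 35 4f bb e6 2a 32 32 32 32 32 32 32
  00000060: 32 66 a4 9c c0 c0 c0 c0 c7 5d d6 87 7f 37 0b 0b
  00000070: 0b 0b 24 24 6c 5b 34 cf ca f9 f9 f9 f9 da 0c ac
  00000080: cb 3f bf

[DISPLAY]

00000000  80 4c 25 25 df ed 18 03  1c 1c 08 7b b0 dd c7 ea  |.L%%.......{....
00000010  fd fd fd fd a2 b7 73 c4  43 30 dc 23 f8 54 27 39  |......s.C0.#.T'9
00000020  25 25 25 25 25 6f 1a 47  8f 24 cb cb cb cb cb cb  |%%%%%o.G.$......
00000030  cb cb 1c a9 d3 d2 d7 72  f2 d4 ca 82 a0 18 52 a2  |.......r......R.
00000040  25 2b 6f b0 b0 b0 b0 b0  b0 b0 b0 3a 88 04 fc 9b  |%+o........:....
00000050  b9 63 78 d9 35 4f bb e6  2a 32 32 32 32 32 32 32  |.cx.5O..*2222222
00000060  32 66 a4 9c c0 c0 c0 c0  c7 5d d6 87 7f 37 0b 0b  |2f.......]...7..
00000070  0b 0b 24 24 6c 5b 34 cf  ca f9 f9 f9 f9 da 0c ac  |..$$l[4.........
00000080  cb 3f bf                                          |.?.             
                                                                             
                                                                             
                                                                             
                                                                             
                                                                             
                                                                             


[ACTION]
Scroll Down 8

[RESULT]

00000080  cb 3f bf                                          |.?.             
                                                                             
                                                                             
                                                                             
                                                                             
                                                                             
                                                                             
                                                                             
                                                                             
                                                                             
                                                                             
                                                                             
                                                                             
                                                                             
                                                                             


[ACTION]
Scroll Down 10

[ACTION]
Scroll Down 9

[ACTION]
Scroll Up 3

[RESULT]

00000050  b9 63 78 d9 35 4f bb e6  2a 32 32 32 32 32 32 32  |.cx.5O..*2222222
00000060  32 66 a4 9c c0 c0 c0 c0  c7 5d d6 87 7f 37 0b 0b  |2f.......]...7..
00000070  0b 0b 24 24 6c 5b 34 cf  ca f9 f9 f9 f9 da 0c ac  |..$$l[4.........
00000080  cb 3f bf                                          |.?.             
                                                                             
                                                                             
                                                                             
                                                                             
                                                                             
                                                                             
                                                                             
                                                                             
                                                                             
                                                                             
                                                                             


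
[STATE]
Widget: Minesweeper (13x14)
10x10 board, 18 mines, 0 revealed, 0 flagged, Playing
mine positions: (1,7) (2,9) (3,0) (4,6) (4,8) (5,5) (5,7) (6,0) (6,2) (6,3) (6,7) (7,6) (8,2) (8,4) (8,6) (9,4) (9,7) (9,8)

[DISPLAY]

■■■■■■■■■■   
■■■■■■■■■■   
■■■■■■■■■■   
■■■■■■■■■■   
■■■■■■■■■■   
■■■■■■■■■■   
■■■■■■■■■■   
■■■■■■■■■■   
■■■■■■■■■■   
■■■■■■■■■■   
             
             
             
             


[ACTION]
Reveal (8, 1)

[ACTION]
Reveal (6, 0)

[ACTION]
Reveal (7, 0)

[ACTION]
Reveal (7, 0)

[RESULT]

■■■■■■■■■■   
■■■■■■■✹■■   
■■■■■■■■■✹   
✹■■■■■■■■■   
■■■■■■✹■✹■   
■■■■■✹■✹■■   
✹■✹✹■■■✹■■   
■■■■■■✹■■■   
■1✹■✹■✹■■■   
■■■■✹■■✹✹■   
             
             
             
             


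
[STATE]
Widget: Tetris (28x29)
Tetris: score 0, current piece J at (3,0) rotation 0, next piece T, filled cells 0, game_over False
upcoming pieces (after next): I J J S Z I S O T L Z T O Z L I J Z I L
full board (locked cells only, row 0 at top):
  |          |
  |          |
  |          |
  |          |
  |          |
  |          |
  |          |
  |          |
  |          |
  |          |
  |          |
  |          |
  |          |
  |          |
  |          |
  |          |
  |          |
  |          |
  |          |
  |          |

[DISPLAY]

   █      │Next:            
   ███    │ ▒               
          │▒▒▒              
          │                 
          │                 
          │                 
          │Score:           
          │0                
          │                 
          │                 
          │                 
          │                 
          │                 
          │                 
          │                 
          │                 
          │                 
          │                 
          │                 
          │                 
          │                 
          │                 
          │                 
          │                 
          │                 
          │                 
          │                 
          │                 
          │                 


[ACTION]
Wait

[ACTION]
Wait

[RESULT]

          │Next:            
          │ ▒               
   █      │▒▒▒              
   ███    │                 
          │                 
          │                 
          │Score:           
          │0                
          │                 
          │                 
          │                 
          │                 
          │                 
          │                 
          │                 
          │                 
          │                 
          │                 
          │                 
          │                 
          │                 
          │                 
          │                 
          │                 
          │                 
          │                 
          │                 
          │                 
          │                 


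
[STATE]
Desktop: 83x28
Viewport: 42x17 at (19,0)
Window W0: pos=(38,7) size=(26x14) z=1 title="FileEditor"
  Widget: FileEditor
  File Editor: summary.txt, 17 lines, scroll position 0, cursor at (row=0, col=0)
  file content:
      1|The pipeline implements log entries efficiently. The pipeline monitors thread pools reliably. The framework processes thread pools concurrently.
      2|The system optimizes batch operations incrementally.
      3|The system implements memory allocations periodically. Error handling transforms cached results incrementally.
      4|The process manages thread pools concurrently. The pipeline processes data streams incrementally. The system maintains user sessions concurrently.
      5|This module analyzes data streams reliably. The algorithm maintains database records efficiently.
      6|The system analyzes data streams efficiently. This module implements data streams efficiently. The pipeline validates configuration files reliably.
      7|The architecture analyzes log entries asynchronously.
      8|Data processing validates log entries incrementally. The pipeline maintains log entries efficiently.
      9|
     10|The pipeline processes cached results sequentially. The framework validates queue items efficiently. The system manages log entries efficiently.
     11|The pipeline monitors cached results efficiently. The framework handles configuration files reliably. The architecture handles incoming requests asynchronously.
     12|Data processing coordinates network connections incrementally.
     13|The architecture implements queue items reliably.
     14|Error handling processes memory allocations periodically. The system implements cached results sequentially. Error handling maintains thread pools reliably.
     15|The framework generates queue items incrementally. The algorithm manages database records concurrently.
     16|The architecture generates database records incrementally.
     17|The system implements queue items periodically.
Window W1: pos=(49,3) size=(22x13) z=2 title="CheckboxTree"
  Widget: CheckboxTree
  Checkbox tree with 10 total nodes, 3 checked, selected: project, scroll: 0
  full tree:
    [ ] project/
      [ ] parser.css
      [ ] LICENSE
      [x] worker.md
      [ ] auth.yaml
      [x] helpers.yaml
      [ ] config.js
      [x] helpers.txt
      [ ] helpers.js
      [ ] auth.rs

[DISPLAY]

                                          
                                          
                                          
                              ┏━━━━━━━━━━━
                              ┃ CheckboxTr
                              ┠───────────
                              ┃>[-] projec
                   ┏━━━━━━━━━━┃   [ ] pars
                   ┃ FileEdito┃   [ ] LICE
                   ┠──────────┃   [x] work
                   ┃█he pipeli┃   [ ] auth
                   ┃The system┃   [x] help
                   ┃The system┃   [ ] conf
                   ┃The proces┃   [x] help
                   ┃This modul┃   [ ] help
                   ┃The system┗━━━━━━━━━━━
                   ┃The architecture analy


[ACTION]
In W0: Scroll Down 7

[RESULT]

                                          
                                          
                                          
                              ┏━━━━━━━━━━━
                              ┃ CheckboxTr
                              ┠───────────
                              ┃>[-] projec
                   ┏━━━━━━━━━━┃   [ ] pars
                   ┃ FileEdito┃   [ ] LICE
                   ┠──────────┃   [x] work
                   ┃Data proce┃   [ ] auth
                   ┃          ┃   [x] help
                   ┃The pipeli┃   [ ] conf
                   ┃The pipeli┃   [x] help
                   ┃Data proce┃   [ ] help
                   ┃The archit┗━━━━━━━━━━━
                   ┃Error handling process


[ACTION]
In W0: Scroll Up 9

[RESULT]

                                          
                                          
                                          
                              ┏━━━━━━━━━━━
                              ┃ CheckboxTr
                              ┠───────────
                              ┃>[-] projec
                   ┏━━━━━━━━━━┃   [ ] pars
                   ┃ FileEdito┃   [ ] LICE
                   ┠──────────┃   [x] work
                   ┃█he pipeli┃   [ ] auth
                   ┃The system┃   [x] help
                   ┃The system┃   [ ] conf
                   ┃The proces┃   [x] help
                   ┃This modul┃   [ ] help
                   ┃The system┗━━━━━━━━━━━
                   ┃The architecture analy


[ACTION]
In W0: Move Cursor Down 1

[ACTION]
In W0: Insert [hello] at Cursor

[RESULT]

                                          
                                          
                                          
                              ┏━━━━━━━━━━━
                              ┃ CheckboxTr
                              ┠───────────
                              ┃>[-] projec
                   ┏━━━━━━━━━━┃   [ ] pars
                   ┃ FileEdito┃   [ ] LICE
                   ┠──────────┃   [x] work
                   ┃The pipeli┃   [ ] auth
                   ┃hello█he s┃   [x] help
                   ┃The system┃   [ ] conf
                   ┃The proces┃   [x] help
                   ┃This modul┃   [ ] help
                   ┃The system┗━━━━━━━━━━━
                   ┃The architecture analy


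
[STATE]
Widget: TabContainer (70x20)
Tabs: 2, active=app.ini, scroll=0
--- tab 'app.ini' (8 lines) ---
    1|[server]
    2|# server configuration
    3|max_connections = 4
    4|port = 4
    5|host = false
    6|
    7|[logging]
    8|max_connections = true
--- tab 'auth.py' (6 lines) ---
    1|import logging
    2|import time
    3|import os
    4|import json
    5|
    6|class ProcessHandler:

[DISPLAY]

[app.ini]│ auth.py                                                    
──────────────────────────────────────────────────────────────────────
[server]                                                              
# server configuration                                                
max_connections = 4                                                   
port = 4                                                              
host = false                                                          
                                                                      
[logging]                                                             
max_connections = true                                                
                                                                      
                                                                      
                                                                      
                                                                      
                                                                      
                                                                      
                                                                      
                                                                      
                                                                      
                                                                      


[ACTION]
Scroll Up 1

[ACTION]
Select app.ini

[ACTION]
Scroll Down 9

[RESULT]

[app.ini]│ auth.py                                                    
──────────────────────────────────────────────────────────────────────
max_connections = true                                                
                                                                      
                                                                      
                                                                      
                                                                      
                                                                      
                                                                      
                                                                      
                                                                      
                                                                      
                                                                      
                                                                      
                                                                      
                                                                      
                                                                      
                                                                      
                                                                      
                                                                      


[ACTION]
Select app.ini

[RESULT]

[app.ini]│ auth.py                                                    
──────────────────────────────────────────────────────────────────────
[server]                                                              
# server configuration                                                
max_connections = 4                                                   
port = 4                                                              
host = false                                                          
                                                                      
[logging]                                                             
max_connections = true                                                
                                                                      
                                                                      
                                                                      
                                                                      
                                                                      
                                                                      
                                                                      
                                                                      
                                                                      
                                                                      


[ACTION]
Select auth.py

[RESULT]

 app.ini │[auth.py]                                                   
──────────────────────────────────────────────────────────────────────
import logging                                                        
import time                                                           
import os                                                             
import json                                                           
                                                                      
class ProcessHandler:                                                 
                                                                      
                                                                      
                                                                      
                                                                      
                                                                      
                                                                      
                                                                      
                                                                      
                                                                      
                                                                      
                                                                      
                                                                      


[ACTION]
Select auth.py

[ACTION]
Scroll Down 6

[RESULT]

 app.ini │[auth.py]                                                   
──────────────────────────────────────────────────────────────────────
class ProcessHandler:                                                 
                                                                      
                                                                      
                                                                      
                                                                      
                                                                      
                                                                      
                                                                      
                                                                      
                                                                      
                                                                      
                                                                      
                                                                      
                                                                      
                                                                      
                                                                      
                                                                      
                                                                      


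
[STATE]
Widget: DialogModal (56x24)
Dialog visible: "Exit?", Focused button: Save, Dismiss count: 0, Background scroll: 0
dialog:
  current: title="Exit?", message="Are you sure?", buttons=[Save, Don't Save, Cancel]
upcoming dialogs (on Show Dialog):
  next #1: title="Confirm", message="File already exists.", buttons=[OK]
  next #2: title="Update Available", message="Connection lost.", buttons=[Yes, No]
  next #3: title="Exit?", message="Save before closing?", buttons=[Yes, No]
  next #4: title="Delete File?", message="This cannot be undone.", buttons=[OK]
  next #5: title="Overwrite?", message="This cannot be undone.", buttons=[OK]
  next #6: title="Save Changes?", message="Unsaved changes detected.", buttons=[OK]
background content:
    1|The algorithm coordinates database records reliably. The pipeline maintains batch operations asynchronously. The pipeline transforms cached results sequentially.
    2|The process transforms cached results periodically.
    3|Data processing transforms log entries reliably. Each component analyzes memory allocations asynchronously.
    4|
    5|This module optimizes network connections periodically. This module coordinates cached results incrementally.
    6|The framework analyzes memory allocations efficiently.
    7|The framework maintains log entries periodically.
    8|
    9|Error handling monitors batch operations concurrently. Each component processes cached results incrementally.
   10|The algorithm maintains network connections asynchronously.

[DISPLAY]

The algorithm coordinates database records reliably. The
The process transforms cached results periodically.     
Data processing transforms log entries reliably. Each co
                                                        
This module optimizes network connections periodically. 
The framework analyzes memory allocations efficiently.  
The framework maintains log entries periodically.       
                                                        
Error handling monitors batch operations concurrently. E
The algorith┌──────────────────────────────┐asynchronous
            │            Exit?             │            
            │        Are you sure?         │            
            │ [Save]  Don't Save   Cancel  │            
            └──────────────────────────────┘            
                                                        
                                                        
                                                        
                                                        
                                                        
                                                        
                                                        
                                                        
                                                        
                                                        


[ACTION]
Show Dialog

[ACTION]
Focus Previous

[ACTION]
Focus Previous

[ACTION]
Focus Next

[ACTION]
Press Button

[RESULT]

The algorithm coordinates database records reliably. The
The process transforms cached results periodically.     
Data processing transforms log entries reliably. Each co
                                                        
This module optimizes network connections periodically. 
The framework analyzes memory allocations efficiently.  
The framework maintains log entries periodically.       
                                                        
Error handling monitors batch operations concurrently. E
The algorithm maintains network connections asynchronous
                                                        
                                                        
                                                        
                                                        
                                                        
                                                        
                                                        
                                                        
                                                        
                                                        
                                                        
                                                        
                                                        
                                                        


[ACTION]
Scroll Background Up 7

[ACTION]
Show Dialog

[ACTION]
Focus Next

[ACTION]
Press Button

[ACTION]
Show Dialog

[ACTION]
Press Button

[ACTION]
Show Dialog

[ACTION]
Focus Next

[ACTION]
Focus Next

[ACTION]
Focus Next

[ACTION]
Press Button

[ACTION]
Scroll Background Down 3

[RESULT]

                                                        
This module optimizes network connections periodically. 
The framework analyzes memory allocations efficiently.  
The framework maintains log entries periodically.       
                                                        
Error handling monitors batch operations concurrently. E
The algorithm maintains network connections asynchronous
                                                        
                                                        
                                                        
                                                        
                                                        
                                                        
                                                        
                                                        
                                                        
                                                        
                                                        
                                                        
                                                        
                                                        
                                                        
                                                        
                                                        


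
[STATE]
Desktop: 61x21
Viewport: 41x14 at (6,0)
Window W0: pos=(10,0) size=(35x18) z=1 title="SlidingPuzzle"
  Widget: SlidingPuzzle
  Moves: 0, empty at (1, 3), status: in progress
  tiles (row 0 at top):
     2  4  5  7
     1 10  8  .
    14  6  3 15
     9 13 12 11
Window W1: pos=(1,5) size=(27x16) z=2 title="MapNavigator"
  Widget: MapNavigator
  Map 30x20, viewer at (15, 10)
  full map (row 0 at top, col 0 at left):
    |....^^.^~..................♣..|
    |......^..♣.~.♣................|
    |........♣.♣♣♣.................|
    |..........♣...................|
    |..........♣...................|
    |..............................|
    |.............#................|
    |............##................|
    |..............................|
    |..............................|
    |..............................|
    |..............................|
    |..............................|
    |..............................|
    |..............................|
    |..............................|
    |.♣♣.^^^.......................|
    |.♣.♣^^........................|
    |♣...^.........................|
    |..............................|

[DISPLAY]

    ┏━━━━━━━━━━━━━━━━━━━━━━━━━━━━━━━━━┓  
    ┃ SlidingPuzzle                   ┃  
    ┠─────────────────────────────────┨  
    ┃┌────┬────┬────┬────┐            ┃  
    ┃│  2 │  4 │  5 │  7 │            ┃  
━━━━━━━━━━━━━━━━━━━━━┓───┤            ┃  
Navigator            ┃   │            ┃  
─────────────────────┨───┤            ┃  
...♣.................┃15 │            ┃  
.....................┃───┤            ┃  
......#..............┃11 │            ┃  
.....##..............┃───┘            ┃  
.....................┃                ┃  
.....................┃                ┃  


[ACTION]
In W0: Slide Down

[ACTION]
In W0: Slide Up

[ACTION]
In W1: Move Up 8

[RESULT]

    ┏━━━━━━━━━━━━━━━━━━━━━━━━━━━━━━━━━┓  
    ┃ SlidingPuzzle                   ┃  
    ┠─────────────────────────────────┨  
    ┃┌────┬────┬────┬────┐            ┃  
    ┃│  2 │  4 │  5 │  7 │            ┃  
━━━━━━━━━━━━━━━━━━━━━┓───┤            ┃  
Navigator            ┃   │            ┃  
─────────────────────┨───┤            ┃  
                     ┃15 │            ┃  
                     ┃───┤            ┃  
                     ┃11 │            ┃  
                     ┃───┘            ┃  
^~..................♣┃                ┃  
..♣.~.♣..............┃                ┃  


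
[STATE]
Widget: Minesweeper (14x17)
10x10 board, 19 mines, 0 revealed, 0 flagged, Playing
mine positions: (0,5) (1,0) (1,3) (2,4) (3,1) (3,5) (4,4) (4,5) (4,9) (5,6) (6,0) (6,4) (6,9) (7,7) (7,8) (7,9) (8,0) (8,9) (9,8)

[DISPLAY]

■■■■■■■■■■    
■■■■■■■■■■    
■■■■■■■■■■    
■■■■■■■■■■    
■■■■■■■■■■    
■■■■■■■■■■    
■■■■■■■■■■    
■■■■■■■■■■    
■■■■■■■■■■    
■■■■■■■■■■    
              
              
              
              
              
              
              


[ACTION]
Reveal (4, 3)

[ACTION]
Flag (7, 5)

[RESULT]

■■■■■■■■■■    
■■■■■■■■■■    
■■■■■■■■■■    
■■■■■■■■■■    
■■■1■■■■■■    
■■■■■■■■■■    
■■■■■■■■■■    
■■■■■⚑■■■■    
■■■■■■■■■■    
■■■■■■■■■■    
              
              
              
              
              
              
              


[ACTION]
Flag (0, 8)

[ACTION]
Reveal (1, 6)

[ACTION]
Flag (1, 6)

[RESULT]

■■■■■■■■⚑■    
■■■■■■1■■■    
■■■■■■■■■■    
■■■■■■■■■■    
■■■1■■■■■■    
■■■■■■■■■■    
■■■■■■■■■■    
■■■■■⚑■■■■    
■■■■■■■■■■    
■■■■■■■■■■    
              
              
              
              
              
              
              


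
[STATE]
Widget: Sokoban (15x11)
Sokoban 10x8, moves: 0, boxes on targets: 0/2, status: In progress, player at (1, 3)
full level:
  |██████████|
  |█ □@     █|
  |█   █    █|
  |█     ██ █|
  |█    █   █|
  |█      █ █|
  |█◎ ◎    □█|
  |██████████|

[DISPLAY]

██████████     
█ □@     █     
█   █    █     
█     ██ █     
█    █   █     
█      █ █     
█◎ ◎    □█     
██████████     
Moves: 0  0/2  
               
               


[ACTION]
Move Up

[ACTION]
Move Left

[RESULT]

██████████     
█□@      █     
█   █    █     
█     ██ █     
█    █   █     
█      █ █     
█◎ ◎    □█     
██████████     
Moves: 1  0/2  
               
               


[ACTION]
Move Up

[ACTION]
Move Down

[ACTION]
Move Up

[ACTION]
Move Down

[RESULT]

██████████     
█□       █     
█ @ █    █     
█     ██ █     
█    █   █     
█      █ █     
█◎ ◎    □█     
██████████     
Moves: 4  0/2  
               
               
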